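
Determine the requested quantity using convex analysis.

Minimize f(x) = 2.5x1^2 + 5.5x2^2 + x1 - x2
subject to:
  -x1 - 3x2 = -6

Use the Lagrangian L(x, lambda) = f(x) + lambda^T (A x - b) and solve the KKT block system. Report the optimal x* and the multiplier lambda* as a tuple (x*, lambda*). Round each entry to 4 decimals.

Form the Lagrangian:
  L(x, lambda) = (1/2) x^T Q x + c^T x + lambda^T (A x - b)
Stationarity (grad_x L = 0): Q x + c + A^T lambda = 0.
Primal feasibility: A x = b.

This gives the KKT block system:
  [ Q   A^T ] [ x     ]   [-c ]
  [ A    0  ] [ lambda ] = [ b ]

Solving the linear system:
  x*      = (0.9643, 1.6786)
  lambda* = (5.8214)
  f(x*)   = 17.1071

x* = (0.9643, 1.6786), lambda* = (5.8214)


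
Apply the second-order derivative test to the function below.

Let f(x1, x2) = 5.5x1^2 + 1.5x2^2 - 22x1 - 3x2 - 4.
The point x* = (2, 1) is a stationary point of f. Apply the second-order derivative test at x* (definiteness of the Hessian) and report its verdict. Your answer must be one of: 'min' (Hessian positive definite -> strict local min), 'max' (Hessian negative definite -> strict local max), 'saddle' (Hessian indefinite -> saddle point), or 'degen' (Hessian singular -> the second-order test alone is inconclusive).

Compute the Hessian H = grad^2 f:
  H = [[11, 0], [0, 3]]
Verify stationarity: grad f(x*) = H x* + g = (0, 0).
Eigenvalues of H: 3, 11.
Both eigenvalues > 0, so H is positive definite -> x* is a strict local min.

min


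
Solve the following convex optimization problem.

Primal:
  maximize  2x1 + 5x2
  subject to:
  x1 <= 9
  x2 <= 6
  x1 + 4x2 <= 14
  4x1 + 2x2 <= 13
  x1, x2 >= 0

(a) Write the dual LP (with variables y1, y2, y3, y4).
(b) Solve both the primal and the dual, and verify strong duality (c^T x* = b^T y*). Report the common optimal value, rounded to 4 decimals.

The standard primal-dual pair for 'max c^T x s.t. A x <= b, x >= 0' is:
  Dual:  min b^T y  s.t.  A^T y >= c,  y >= 0.

So the dual LP is:
  minimize  9y1 + 6y2 + 14y3 + 13y4
  subject to:
    y1 + y3 + 4y4 >= 2
    y2 + 4y3 + 2y4 >= 5
    y1, y2, y3, y4 >= 0

Solving the primal: x* = (1.7143, 3.0714).
  primal value c^T x* = 18.7857.
Solving the dual: y* = (0, 0, 1.1429, 0.2143).
  dual value b^T y* = 18.7857.
Strong duality: c^T x* = b^T y*. Confirmed.

18.7857


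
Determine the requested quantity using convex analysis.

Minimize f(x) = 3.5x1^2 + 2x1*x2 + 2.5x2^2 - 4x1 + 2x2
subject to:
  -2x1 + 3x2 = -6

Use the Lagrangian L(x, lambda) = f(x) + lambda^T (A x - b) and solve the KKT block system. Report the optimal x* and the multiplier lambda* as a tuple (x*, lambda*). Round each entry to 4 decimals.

Form the Lagrangian:
  L(x, lambda) = (1/2) x^T Q x + c^T x + lambda^T (A x - b)
Stationarity (grad_x L = 0): Q x + c + A^T lambda = 0.
Primal feasibility: A x = b.

This gives the KKT block system:
  [ Q   A^T ] [ x     ]   [-c ]
  [ A    0  ] [ lambda ] = [ b ]

Solving the linear system:
  x*      = (1.1215, -1.2523)
  lambda* = (0.6729)
  f(x*)   = -1.4766

x* = (1.1215, -1.2523), lambda* = (0.6729)


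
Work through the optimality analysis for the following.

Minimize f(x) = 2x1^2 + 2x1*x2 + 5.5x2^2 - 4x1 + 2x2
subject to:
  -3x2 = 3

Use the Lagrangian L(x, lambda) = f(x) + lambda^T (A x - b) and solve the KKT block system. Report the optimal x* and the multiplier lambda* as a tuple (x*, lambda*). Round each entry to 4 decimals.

Form the Lagrangian:
  L(x, lambda) = (1/2) x^T Q x + c^T x + lambda^T (A x - b)
Stationarity (grad_x L = 0): Q x + c + A^T lambda = 0.
Primal feasibility: A x = b.

This gives the KKT block system:
  [ Q   A^T ] [ x     ]   [-c ]
  [ A    0  ] [ lambda ] = [ b ]

Solving the linear system:
  x*      = (1.5, -1)
  lambda* = (-2)
  f(x*)   = -1

x* = (1.5, -1), lambda* = (-2)


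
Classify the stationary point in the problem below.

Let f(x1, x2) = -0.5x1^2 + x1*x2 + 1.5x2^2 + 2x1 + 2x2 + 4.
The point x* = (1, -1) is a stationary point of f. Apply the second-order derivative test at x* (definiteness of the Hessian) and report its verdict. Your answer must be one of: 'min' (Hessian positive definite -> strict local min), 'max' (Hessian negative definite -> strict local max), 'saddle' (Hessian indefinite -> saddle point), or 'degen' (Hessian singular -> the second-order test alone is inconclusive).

Compute the Hessian H = grad^2 f:
  H = [[-1, 1], [1, 3]]
Verify stationarity: grad f(x*) = H x* + g = (0, 0).
Eigenvalues of H: -1.2361, 3.2361.
Eigenvalues have mixed signs, so H is indefinite -> x* is a saddle point.

saddle


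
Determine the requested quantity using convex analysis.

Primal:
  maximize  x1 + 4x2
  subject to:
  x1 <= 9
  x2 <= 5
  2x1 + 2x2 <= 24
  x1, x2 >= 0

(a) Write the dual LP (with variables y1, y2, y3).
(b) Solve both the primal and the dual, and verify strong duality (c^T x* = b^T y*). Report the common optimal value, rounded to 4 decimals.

The standard primal-dual pair for 'max c^T x s.t. A x <= b, x >= 0' is:
  Dual:  min b^T y  s.t.  A^T y >= c,  y >= 0.

So the dual LP is:
  minimize  9y1 + 5y2 + 24y3
  subject to:
    y1 + 2y3 >= 1
    y2 + 2y3 >= 4
    y1, y2, y3 >= 0

Solving the primal: x* = (7, 5).
  primal value c^T x* = 27.
Solving the dual: y* = (0, 3, 0.5).
  dual value b^T y* = 27.
Strong duality: c^T x* = b^T y*. Confirmed.

27


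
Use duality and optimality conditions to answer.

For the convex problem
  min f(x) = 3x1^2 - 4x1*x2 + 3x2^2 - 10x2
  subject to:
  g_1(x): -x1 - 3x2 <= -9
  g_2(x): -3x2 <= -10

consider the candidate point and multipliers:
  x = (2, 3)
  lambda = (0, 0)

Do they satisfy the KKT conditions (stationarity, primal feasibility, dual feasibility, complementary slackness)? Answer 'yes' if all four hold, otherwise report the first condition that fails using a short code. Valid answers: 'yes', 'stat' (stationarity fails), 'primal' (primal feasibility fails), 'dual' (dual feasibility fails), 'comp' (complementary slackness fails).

Gradient of f: grad f(x) = Q x + c = (0, 0)
Constraint values g_i(x) = a_i^T x - b_i:
  g_1((2, 3)) = -2
  g_2((2, 3)) = 1
Stationarity residual: grad f(x) + sum_i lambda_i a_i = (0, 0)
  -> stationarity OK
Primal feasibility (all g_i <= 0): FAILS
Dual feasibility (all lambda_i >= 0): OK
Complementary slackness (lambda_i * g_i(x) = 0 for all i): OK

Verdict: the first failing condition is primal_feasibility -> primal.

primal


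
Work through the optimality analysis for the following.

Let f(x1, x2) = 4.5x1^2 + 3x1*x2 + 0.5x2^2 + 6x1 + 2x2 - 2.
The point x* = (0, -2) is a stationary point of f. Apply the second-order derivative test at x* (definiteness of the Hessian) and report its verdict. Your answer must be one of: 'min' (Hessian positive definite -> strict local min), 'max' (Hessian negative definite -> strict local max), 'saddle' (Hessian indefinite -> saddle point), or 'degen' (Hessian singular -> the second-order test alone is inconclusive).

Compute the Hessian H = grad^2 f:
  H = [[9, 3], [3, 1]]
Verify stationarity: grad f(x*) = H x* + g = (0, 0).
Eigenvalues of H: 0, 10.
H has a zero eigenvalue (singular; positive semidefinite but not definite), so H is neither positive definite, negative definite, nor indefinite. The second-order test alone is inconclusive -> degen.
(Indeed, f is constant along the null direction of H through x*, so x* is not a strict local extremum.)

degen


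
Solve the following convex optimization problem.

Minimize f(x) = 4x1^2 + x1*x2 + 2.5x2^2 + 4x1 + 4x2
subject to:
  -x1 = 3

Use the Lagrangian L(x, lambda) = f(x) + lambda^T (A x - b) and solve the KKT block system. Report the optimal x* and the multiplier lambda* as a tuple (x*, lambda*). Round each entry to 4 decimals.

Form the Lagrangian:
  L(x, lambda) = (1/2) x^T Q x + c^T x + lambda^T (A x - b)
Stationarity (grad_x L = 0): Q x + c + A^T lambda = 0.
Primal feasibility: A x = b.

This gives the KKT block system:
  [ Q   A^T ] [ x     ]   [-c ]
  [ A    0  ] [ lambda ] = [ b ]

Solving the linear system:
  x*      = (-3, -0.2)
  lambda* = (-20.2)
  f(x*)   = 23.9

x* = (-3, -0.2), lambda* = (-20.2)


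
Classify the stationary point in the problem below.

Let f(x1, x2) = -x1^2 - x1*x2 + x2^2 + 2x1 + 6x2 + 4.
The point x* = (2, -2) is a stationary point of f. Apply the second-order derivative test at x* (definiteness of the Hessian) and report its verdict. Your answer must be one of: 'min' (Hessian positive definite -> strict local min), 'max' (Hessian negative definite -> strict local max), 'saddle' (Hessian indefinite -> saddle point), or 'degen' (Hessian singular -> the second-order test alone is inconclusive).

Compute the Hessian H = grad^2 f:
  H = [[-2, -1], [-1, 2]]
Verify stationarity: grad f(x*) = H x* + g = (0, 0).
Eigenvalues of H: -2.2361, 2.2361.
Eigenvalues have mixed signs, so H is indefinite -> x* is a saddle point.

saddle


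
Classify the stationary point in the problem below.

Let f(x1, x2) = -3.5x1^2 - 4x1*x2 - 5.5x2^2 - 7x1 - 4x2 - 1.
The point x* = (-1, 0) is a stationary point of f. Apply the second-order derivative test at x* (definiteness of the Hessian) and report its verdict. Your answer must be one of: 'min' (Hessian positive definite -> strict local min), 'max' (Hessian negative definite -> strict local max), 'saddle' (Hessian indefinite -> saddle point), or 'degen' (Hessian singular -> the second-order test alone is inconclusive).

Compute the Hessian H = grad^2 f:
  H = [[-7, -4], [-4, -11]]
Verify stationarity: grad f(x*) = H x* + g = (0, 0).
Eigenvalues of H: -13.4721, -4.5279.
Both eigenvalues < 0, so H is negative definite -> x* is a strict local max.

max


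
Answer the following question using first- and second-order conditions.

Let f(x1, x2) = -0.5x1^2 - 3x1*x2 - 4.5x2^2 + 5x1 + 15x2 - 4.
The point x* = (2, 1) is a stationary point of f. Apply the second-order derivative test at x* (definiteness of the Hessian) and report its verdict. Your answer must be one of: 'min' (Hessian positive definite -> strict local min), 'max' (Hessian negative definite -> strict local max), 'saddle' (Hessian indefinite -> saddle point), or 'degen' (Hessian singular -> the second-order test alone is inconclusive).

Compute the Hessian H = grad^2 f:
  H = [[-1, -3], [-3, -9]]
Verify stationarity: grad f(x*) = H x* + g = (0, 0).
Eigenvalues of H: -10, 0.
H has a zero eigenvalue (singular; negative semidefinite but not definite), so H is neither positive definite, negative definite, nor indefinite. The second-order test alone is inconclusive -> degen.
(Indeed, f is constant along the null direction of H through x*, so x* is not a strict local extremum.)

degen


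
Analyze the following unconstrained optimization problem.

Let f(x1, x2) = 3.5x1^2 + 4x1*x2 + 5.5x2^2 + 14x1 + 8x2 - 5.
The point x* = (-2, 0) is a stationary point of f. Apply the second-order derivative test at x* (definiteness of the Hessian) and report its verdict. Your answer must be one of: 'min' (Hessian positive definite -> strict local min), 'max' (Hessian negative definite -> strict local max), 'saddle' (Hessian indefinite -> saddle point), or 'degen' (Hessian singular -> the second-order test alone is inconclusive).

Compute the Hessian H = grad^2 f:
  H = [[7, 4], [4, 11]]
Verify stationarity: grad f(x*) = H x* + g = (0, 0).
Eigenvalues of H: 4.5279, 13.4721.
Both eigenvalues > 0, so H is positive definite -> x* is a strict local min.

min


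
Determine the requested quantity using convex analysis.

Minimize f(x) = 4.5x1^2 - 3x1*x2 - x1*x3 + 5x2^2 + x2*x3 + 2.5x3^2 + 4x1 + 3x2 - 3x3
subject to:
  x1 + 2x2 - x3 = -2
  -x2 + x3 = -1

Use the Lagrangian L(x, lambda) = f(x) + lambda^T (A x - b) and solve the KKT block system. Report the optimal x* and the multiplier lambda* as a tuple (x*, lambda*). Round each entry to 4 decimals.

Form the Lagrangian:
  L(x, lambda) = (1/2) x^T Q x + c^T x + lambda^T (A x - b)
Stationarity (grad_x L = 0): Q x + c + A^T lambda = 0.
Primal feasibility: A x = b.

This gives the KKT block system:
  [ Q   A^T ] [ x     ]   [-c ]
  [ A    0  ] [ lambda ] = [ b ]

Solving the linear system:
  x*      = (-2.1765, -0.8235, -1.8235)
  lambda* = (11.2941, 22.0588)
  f(x*)   = 19.4706

x* = (-2.1765, -0.8235, -1.8235), lambda* = (11.2941, 22.0588)


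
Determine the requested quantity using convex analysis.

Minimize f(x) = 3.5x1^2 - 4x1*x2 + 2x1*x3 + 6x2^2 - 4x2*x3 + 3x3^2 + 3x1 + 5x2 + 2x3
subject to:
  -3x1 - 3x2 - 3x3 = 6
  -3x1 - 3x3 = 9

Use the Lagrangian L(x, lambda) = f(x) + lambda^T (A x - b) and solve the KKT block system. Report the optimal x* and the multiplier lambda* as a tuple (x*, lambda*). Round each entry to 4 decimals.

Form the Lagrangian:
  L(x, lambda) = (1/2) x^T Q x + c^T x + lambda^T (A x - b)
Stationarity (grad_x L = 0): Q x + c + A^T lambda = 0.
Primal feasibility: A x = b.

This gives the KKT block system:
  [ Q   A^T ] [ x     ]   [-c ]
  [ A    0  ] [ lambda ] = [ b ]

Solving the linear system:
  x*      = (-1.4444, 1, -1.5556)
  lambda* = (9.6667, -14.4074)
  f(x*)   = 34.6111

x* = (-1.4444, 1, -1.5556), lambda* = (9.6667, -14.4074)


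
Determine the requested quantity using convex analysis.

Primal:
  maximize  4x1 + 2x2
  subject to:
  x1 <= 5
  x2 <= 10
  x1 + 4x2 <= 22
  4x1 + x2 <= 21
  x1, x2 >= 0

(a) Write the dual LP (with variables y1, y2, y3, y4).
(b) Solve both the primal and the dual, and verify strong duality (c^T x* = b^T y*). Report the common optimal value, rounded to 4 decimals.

The standard primal-dual pair for 'max c^T x s.t. A x <= b, x >= 0' is:
  Dual:  min b^T y  s.t.  A^T y >= c,  y >= 0.

So the dual LP is:
  minimize  5y1 + 10y2 + 22y3 + 21y4
  subject to:
    y1 + y3 + 4y4 >= 4
    y2 + 4y3 + y4 >= 2
    y1, y2, y3, y4 >= 0

Solving the primal: x* = (4.1333, 4.4667).
  primal value c^T x* = 25.4667.
Solving the dual: y* = (0, 0, 0.2667, 0.9333).
  dual value b^T y* = 25.4667.
Strong duality: c^T x* = b^T y*. Confirmed.

25.4667


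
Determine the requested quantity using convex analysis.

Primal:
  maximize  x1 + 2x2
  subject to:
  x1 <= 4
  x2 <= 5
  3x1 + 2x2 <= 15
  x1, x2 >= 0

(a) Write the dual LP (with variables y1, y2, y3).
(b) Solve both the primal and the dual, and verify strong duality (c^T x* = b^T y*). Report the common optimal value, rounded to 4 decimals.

The standard primal-dual pair for 'max c^T x s.t. A x <= b, x >= 0' is:
  Dual:  min b^T y  s.t.  A^T y >= c,  y >= 0.

So the dual LP is:
  minimize  4y1 + 5y2 + 15y3
  subject to:
    y1 + 3y3 >= 1
    y2 + 2y3 >= 2
    y1, y2, y3 >= 0

Solving the primal: x* = (1.6667, 5).
  primal value c^T x* = 11.6667.
Solving the dual: y* = (0, 1.3333, 0.3333).
  dual value b^T y* = 11.6667.
Strong duality: c^T x* = b^T y*. Confirmed.

11.6667


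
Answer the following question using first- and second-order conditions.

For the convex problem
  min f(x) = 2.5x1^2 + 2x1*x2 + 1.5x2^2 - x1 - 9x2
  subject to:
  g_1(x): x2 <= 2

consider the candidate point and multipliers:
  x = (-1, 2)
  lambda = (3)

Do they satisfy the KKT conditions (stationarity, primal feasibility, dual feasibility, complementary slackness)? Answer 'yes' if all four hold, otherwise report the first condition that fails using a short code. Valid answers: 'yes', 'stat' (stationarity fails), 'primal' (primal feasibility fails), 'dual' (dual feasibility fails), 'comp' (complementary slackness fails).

Gradient of f: grad f(x) = Q x + c = (-2, -5)
Constraint values g_i(x) = a_i^T x - b_i:
  g_1((-1, 2)) = 0
Stationarity residual: grad f(x) + sum_i lambda_i a_i = (-2, -2)
  -> stationarity FAILS
Primal feasibility (all g_i <= 0): OK
Dual feasibility (all lambda_i >= 0): OK
Complementary slackness (lambda_i * g_i(x) = 0 for all i): OK

Verdict: the first failing condition is stationarity -> stat.

stat


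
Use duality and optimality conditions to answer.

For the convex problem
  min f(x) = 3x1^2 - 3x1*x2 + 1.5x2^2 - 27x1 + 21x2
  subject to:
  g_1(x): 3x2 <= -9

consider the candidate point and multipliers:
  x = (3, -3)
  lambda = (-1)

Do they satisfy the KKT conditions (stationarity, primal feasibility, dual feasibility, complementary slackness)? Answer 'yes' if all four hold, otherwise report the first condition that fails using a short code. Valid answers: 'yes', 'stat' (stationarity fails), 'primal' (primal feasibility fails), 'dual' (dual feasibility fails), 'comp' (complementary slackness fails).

Gradient of f: grad f(x) = Q x + c = (0, 3)
Constraint values g_i(x) = a_i^T x - b_i:
  g_1((3, -3)) = 0
Stationarity residual: grad f(x) + sum_i lambda_i a_i = (0, 0)
  -> stationarity OK
Primal feasibility (all g_i <= 0): OK
Dual feasibility (all lambda_i >= 0): FAILS
Complementary slackness (lambda_i * g_i(x) = 0 for all i): OK

Verdict: the first failing condition is dual_feasibility -> dual.

dual


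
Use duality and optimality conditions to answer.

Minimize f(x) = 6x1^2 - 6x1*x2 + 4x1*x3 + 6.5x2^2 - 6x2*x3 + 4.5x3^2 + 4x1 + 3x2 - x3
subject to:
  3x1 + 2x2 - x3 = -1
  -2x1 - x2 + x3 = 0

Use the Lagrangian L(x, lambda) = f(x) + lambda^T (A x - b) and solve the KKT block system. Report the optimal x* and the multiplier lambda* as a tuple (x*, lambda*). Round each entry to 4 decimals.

Form the Lagrangian:
  L(x, lambda) = (1/2) x^T Q x + c^T x + lambda^T (A x - b)
Stationarity (grad_x L = 0): Q x + c + A^T lambda = 0.
Primal feasibility: A x = b.

This gives the KKT block system:
  [ Q   A^T ] [ x     ]   [-c ]
  [ A    0  ] [ lambda ] = [ b ]

Solving the linear system:
  x*      = (-0.0909, -0.9091, -1.0909)
  lambda* = (7.4545, 13.1818)
  f(x*)   = 2.7273

x* = (-0.0909, -0.9091, -1.0909), lambda* = (7.4545, 13.1818)


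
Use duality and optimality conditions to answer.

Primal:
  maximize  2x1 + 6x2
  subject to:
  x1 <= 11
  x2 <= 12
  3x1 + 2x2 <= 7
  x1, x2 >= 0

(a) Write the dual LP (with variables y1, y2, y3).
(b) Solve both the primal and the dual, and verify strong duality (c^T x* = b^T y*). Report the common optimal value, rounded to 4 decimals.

The standard primal-dual pair for 'max c^T x s.t. A x <= b, x >= 0' is:
  Dual:  min b^T y  s.t.  A^T y >= c,  y >= 0.

So the dual LP is:
  minimize  11y1 + 12y2 + 7y3
  subject to:
    y1 + 3y3 >= 2
    y2 + 2y3 >= 6
    y1, y2, y3 >= 0

Solving the primal: x* = (0, 3.5).
  primal value c^T x* = 21.
Solving the dual: y* = (0, 0, 3).
  dual value b^T y* = 21.
Strong duality: c^T x* = b^T y*. Confirmed.

21


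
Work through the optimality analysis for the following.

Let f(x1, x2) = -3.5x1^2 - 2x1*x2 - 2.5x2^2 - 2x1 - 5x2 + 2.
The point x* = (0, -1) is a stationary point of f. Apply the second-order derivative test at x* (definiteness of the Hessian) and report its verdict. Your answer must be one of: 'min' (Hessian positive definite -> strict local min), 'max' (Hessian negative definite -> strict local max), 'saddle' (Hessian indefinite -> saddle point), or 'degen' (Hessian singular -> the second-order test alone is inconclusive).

Compute the Hessian H = grad^2 f:
  H = [[-7, -2], [-2, -5]]
Verify stationarity: grad f(x*) = H x* + g = (0, 0).
Eigenvalues of H: -8.2361, -3.7639.
Both eigenvalues < 0, so H is negative definite -> x* is a strict local max.

max


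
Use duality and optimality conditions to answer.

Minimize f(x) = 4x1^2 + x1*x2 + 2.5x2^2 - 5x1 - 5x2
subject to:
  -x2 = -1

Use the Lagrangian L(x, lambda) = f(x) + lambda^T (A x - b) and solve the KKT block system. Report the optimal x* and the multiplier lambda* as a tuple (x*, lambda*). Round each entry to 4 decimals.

Form the Lagrangian:
  L(x, lambda) = (1/2) x^T Q x + c^T x + lambda^T (A x - b)
Stationarity (grad_x L = 0): Q x + c + A^T lambda = 0.
Primal feasibility: A x = b.

This gives the KKT block system:
  [ Q   A^T ] [ x     ]   [-c ]
  [ A    0  ] [ lambda ] = [ b ]

Solving the linear system:
  x*      = (0.5, 1)
  lambda* = (0.5)
  f(x*)   = -3.5

x* = (0.5, 1), lambda* = (0.5)


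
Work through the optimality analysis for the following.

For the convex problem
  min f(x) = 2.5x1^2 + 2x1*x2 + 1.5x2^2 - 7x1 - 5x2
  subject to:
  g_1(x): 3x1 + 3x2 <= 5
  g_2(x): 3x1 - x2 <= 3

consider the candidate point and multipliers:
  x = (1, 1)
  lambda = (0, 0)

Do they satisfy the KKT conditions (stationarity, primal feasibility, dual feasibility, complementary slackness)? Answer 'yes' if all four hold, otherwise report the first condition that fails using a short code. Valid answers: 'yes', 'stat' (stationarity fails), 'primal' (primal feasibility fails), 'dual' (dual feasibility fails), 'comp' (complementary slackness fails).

Gradient of f: grad f(x) = Q x + c = (0, 0)
Constraint values g_i(x) = a_i^T x - b_i:
  g_1((1, 1)) = 1
  g_2((1, 1)) = -1
Stationarity residual: grad f(x) + sum_i lambda_i a_i = (0, 0)
  -> stationarity OK
Primal feasibility (all g_i <= 0): FAILS
Dual feasibility (all lambda_i >= 0): OK
Complementary slackness (lambda_i * g_i(x) = 0 for all i): OK

Verdict: the first failing condition is primal_feasibility -> primal.

primal


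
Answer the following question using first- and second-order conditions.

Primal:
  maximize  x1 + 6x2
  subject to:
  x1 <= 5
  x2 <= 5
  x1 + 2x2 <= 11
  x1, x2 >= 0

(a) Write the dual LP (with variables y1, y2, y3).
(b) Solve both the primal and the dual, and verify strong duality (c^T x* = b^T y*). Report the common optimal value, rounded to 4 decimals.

The standard primal-dual pair for 'max c^T x s.t. A x <= b, x >= 0' is:
  Dual:  min b^T y  s.t.  A^T y >= c,  y >= 0.

So the dual LP is:
  minimize  5y1 + 5y2 + 11y3
  subject to:
    y1 + y3 >= 1
    y2 + 2y3 >= 6
    y1, y2, y3 >= 0

Solving the primal: x* = (1, 5).
  primal value c^T x* = 31.
Solving the dual: y* = (0, 4, 1).
  dual value b^T y* = 31.
Strong duality: c^T x* = b^T y*. Confirmed.

31


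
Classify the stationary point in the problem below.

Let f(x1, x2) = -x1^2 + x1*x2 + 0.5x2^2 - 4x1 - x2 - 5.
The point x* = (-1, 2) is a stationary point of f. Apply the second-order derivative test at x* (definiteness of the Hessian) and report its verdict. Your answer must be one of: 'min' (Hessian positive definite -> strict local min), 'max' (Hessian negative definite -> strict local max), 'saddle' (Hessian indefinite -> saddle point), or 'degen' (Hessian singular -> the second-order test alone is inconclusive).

Compute the Hessian H = grad^2 f:
  H = [[-2, 1], [1, 1]]
Verify stationarity: grad f(x*) = H x* + g = (0, 0).
Eigenvalues of H: -2.3028, 1.3028.
Eigenvalues have mixed signs, so H is indefinite -> x* is a saddle point.

saddle


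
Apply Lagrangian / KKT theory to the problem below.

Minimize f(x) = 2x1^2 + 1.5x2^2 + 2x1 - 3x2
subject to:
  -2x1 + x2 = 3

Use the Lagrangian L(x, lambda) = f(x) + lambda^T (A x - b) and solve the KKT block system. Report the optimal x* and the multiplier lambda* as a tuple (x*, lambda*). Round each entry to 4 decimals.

Form the Lagrangian:
  L(x, lambda) = (1/2) x^T Q x + c^T x + lambda^T (A x - b)
Stationarity (grad_x L = 0): Q x + c + A^T lambda = 0.
Primal feasibility: A x = b.

This gives the KKT block system:
  [ Q   A^T ] [ x     ]   [-c ]
  [ A    0  ] [ lambda ] = [ b ]

Solving the linear system:
  x*      = (-0.875, 1.25)
  lambda* = (-0.75)
  f(x*)   = -1.625

x* = (-0.875, 1.25), lambda* = (-0.75)


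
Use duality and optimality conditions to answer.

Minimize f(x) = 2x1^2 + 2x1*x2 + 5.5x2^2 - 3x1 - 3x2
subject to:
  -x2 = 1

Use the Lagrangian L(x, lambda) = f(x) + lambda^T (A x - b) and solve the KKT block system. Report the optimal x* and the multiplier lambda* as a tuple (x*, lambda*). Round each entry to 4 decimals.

Form the Lagrangian:
  L(x, lambda) = (1/2) x^T Q x + c^T x + lambda^T (A x - b)
Stationarity (grad_x L = 0): Q x + c + A^T lambda = 0.
Primal feasibility: A x = b.

This gives the KKT block system:
  [ Q   A^T ] [ x     ]   [-c ]
  [ A    0  ] [ lambda ] = [ b ]

Solving the linear system:
  x*      = (1.25, -1)
  lambda* = (-11.5)
  f(x*)   = 5.375

x* = (1.25, -1), lambda* = (-11.5)


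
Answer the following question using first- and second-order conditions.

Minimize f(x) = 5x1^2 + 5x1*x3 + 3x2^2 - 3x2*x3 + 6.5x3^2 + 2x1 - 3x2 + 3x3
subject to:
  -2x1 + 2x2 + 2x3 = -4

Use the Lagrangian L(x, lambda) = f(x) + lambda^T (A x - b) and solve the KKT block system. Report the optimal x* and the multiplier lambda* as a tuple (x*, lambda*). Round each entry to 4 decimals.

Form the Lagrangian:
  L(x, lambda) = (1/2) x^T Q x + c^T x + lambda^T (A x - b)
Stationarity (grad_x L = 0): Q x + c + A^T lambda = 0.
Primal feasibility: A x = b.

This gives the KKT block system:
  [ Q   A^T ] [ x     ]   [-c ]
  [ A    0  ] [ lambda ] = [ b ]

Solving the linear system:
  x*      = (0.5964, -0.5391, -0.8646)
  lambda* = (1.8203)
  f(x*)   = 3.7487

x* = (0.5964, -0.5391, -0.8646), lambda* = (1.8203)


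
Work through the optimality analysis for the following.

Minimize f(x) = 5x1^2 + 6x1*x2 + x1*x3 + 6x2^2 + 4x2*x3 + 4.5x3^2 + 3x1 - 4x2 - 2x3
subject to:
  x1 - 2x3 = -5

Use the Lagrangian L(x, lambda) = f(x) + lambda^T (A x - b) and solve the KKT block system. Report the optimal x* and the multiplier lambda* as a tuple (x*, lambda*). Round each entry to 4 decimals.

Form the Lagrangian:
  L(x, lambda) = (1/2) x^T Q x + c^T x + lambda^T (A x - b)
Stationarity (grad_x L = 0): Q x + c + A^T lambda = 0.
Primal feasibility: A x = b.

This gives the KKT block system:
  [ Q   A^T ] [ x     ]   [-c ]
  [ A    0  ] [ lambda ] = [ b ]

Solving the linear system:
  x*      = (-1.4842, 0.4895, 1.7579)
  lambda* = (7.1474)
  f(x*)   = 12.9053

x* = (-1.4842, 0.4895, 1.7579), lambda* = (7.1474)


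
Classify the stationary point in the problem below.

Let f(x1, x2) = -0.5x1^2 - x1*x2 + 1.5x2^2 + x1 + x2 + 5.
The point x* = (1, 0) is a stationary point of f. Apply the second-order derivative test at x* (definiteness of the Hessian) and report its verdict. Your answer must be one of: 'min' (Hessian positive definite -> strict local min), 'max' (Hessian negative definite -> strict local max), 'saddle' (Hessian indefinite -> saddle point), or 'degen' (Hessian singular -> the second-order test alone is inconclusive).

Compute the Hessian H = grad^2 f:
  H = [[-1, -1], [-1, 3]]
Verify stationarity: grad f(x*) = H x* + g = (0, 0).
Eigenvalues of H: -1.2361, 3.2361.
Eigenvalues have mixed signs, so H is indefinite -> x* is a saddle point.

saddle


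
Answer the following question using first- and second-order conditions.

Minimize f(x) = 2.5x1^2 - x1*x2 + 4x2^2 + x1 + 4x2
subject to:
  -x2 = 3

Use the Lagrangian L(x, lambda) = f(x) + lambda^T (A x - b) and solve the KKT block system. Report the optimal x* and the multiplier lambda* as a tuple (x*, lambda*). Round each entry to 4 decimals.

Form the Lagrangian:
  L(x, lambda) = (1/2) x^T Q x + c^T x + lambda^T (A x - b)
Stationarity (grad_x L = 0): Q x + c + A^T lambda = 0.
Primal feasibility: A x = b.

This gives the KKT block system:
  [ Q   A^T ] [ x     ]   [-c ]
  [ A    0  ] [ lambda ] = [ b ]

Solving the linear system:
  x*      = (-0.8, -3)
  lambda* = (-19.2)
  f(x*)   = 22.4

x* = (-0.8, -3), lambda* = (-19.2)


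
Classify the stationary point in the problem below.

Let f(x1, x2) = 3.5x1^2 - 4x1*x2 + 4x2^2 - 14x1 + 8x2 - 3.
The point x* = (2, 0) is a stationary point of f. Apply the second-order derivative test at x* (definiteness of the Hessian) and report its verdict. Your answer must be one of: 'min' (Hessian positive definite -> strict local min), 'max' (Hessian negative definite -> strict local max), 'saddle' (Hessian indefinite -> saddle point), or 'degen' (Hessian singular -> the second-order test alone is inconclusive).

Compute the Hessian H = grad^2 f:
  H = [[7, -4], [-4, 8]]
Verify stationarity: grad f(x*) = H x* + g = (0, 0).
Eigenvalues of H: 3.4689, 11.5311.
Both eigenvalues > 0, so H is positive definite -> x* is a strict local min.

min


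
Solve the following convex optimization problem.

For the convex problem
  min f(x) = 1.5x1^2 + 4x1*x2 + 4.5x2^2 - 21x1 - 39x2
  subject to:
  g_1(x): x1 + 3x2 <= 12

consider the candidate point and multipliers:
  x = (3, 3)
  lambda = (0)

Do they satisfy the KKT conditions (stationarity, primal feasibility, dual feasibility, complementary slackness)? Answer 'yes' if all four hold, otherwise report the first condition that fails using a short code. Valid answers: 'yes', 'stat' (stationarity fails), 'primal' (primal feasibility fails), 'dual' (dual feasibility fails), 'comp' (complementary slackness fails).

Gradient of f: grad f(x) = Q x + c = (0, 0)
Constraint values g_i(x) = a_i^T x - b_i:
  g_1((3, 3)) = 0
Stationarity residual: grad f(x) + sum_i lambda_i a_i = (0, 0)
  -> stationarity OK
Primal feasibility (all g_i <= 0): OK
Dual feasibility (all lambda_i >= 0): OK
Complementary slackness (lambda_i * g_i(x) = 0 for all i): OK

Verdict: yes, KKT holds.

yes


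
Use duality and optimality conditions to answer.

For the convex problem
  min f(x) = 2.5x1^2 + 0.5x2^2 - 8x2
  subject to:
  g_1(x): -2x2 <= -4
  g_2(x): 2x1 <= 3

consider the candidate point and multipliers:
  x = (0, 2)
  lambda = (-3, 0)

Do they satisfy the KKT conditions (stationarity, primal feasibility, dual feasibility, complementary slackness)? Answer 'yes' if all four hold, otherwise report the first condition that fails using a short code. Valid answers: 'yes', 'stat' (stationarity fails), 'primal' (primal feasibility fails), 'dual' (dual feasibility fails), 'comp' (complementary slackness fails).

Gradient of f: grad f(x) = Q x + c = (0, -6)
Constraint values g_i(x) = a_i^T x - b_i:
  g_1((0, 2)) = 0
  g_2((0, 2)) = -3
Stationarity residual: grad f(x) + sum_i lambda_i a_i = (0, 0)
  -> stationarity OK
Primal feasibility (all g_i <= 0): OK
Dual feasibility (all lambda_i >= 0): FAILS
Complementary slackness (lambda_i * g_i(x) = 0 for all i): OK

Verdict: the first failing condition is dual_feasibility -> dual.

dual


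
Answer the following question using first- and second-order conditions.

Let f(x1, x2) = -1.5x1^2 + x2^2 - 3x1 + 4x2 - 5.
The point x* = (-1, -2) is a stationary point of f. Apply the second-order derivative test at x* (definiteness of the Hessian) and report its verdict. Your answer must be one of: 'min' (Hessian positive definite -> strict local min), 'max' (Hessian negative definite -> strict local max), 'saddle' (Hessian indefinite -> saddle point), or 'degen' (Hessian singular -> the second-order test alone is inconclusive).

Compute the Hessian H = grad^2 f:
  H = [[-3, 0], [0, 2]]
Verify stationarity: grad f(x*) = H x* + g = (0, 0).
Eigenvalues of H: -3, 2.
Eigenvalues have mixed signs, so H is indefinite -> x* is a saddle point.

saddle


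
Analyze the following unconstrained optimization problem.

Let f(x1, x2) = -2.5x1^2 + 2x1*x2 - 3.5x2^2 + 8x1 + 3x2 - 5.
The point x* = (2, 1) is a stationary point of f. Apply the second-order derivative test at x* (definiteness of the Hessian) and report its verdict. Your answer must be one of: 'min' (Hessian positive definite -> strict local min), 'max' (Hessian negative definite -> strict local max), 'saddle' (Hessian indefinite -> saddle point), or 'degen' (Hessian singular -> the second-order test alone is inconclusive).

Compute the Hessian H = grad^2 f:
  H = [[-5, 2], [2, -7]]
Verify stationarity: grad f(x*) = H x* + g = (0, 0).
Eigenvalues of H: -8.2361, -3.7639.
Both eigenvalues < 0, so H is negative definite -> x* is a strict local max.

max


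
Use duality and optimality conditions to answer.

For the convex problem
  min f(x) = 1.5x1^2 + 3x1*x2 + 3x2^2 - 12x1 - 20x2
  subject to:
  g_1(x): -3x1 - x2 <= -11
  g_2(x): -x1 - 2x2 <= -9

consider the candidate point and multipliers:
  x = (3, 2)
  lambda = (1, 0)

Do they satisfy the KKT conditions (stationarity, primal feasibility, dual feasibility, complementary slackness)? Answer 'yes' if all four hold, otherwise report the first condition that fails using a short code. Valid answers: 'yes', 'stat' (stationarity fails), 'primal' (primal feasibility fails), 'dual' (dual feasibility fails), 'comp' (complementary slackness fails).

Gradient of f: grad f(x) = Q x + c = (3, 1)
Constraint values g_i(x) = a_i^T x - b_i:
  g_1((3, 2)) = 0
  g_2((3, 2)) = 2
Stationarity residual: grad f(x) + sum_i lambda_i a_i = (0, 0)
  -> stationarity OK
Primal feasibility (all g_i <= 0): FAILS
Dual feasibility (all lambda_i >= 0): OK
Complementary slackness (lambda_i * g_i(x) = 0 for all i): OK

Verdict: the first failing condition is primal_feasibility -> primal.

primal


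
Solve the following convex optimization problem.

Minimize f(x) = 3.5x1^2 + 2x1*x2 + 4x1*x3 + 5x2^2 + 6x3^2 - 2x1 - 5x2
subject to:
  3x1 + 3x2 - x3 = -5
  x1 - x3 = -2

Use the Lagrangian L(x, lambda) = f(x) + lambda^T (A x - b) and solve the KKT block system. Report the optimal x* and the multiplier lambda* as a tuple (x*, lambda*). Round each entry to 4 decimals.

Form the Lagrangian:
  L(x, lambda) = (1/2) x^T Q x + c^T x + lambda^T (A x - b)
Stationarity (grad_x L = 0): Q x + c + A^T lambda = 0.
Primal feasibility: A x = b.

This gives the KKT block system:
  [ Q   A^T ] [ x     ]   [-c ]
  [ A    0  ] [ lambda ] = [ b ]

Solving the linear system:
  x*      = (-1.3205, -0.1197, 0.6795)
  lambda* = (2.9459, -0.0734)
  f(x*)   = 8.9112

x* = (-1.3205, -0.1197, 0.6795), lambda* = (2.9459, -0.0734)


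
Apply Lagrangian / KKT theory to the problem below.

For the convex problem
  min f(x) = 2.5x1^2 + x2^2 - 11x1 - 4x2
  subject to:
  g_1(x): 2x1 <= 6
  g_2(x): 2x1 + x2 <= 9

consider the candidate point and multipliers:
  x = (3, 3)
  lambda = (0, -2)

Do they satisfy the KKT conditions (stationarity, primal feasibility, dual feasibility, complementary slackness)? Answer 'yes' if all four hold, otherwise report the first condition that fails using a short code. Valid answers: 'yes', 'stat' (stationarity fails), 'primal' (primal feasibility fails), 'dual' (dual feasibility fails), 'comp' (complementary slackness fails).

Gradient of f: grad f(x) = Q x + c = (4, 2)
Constraint values g_i(x) = a_i^T x - b_i:
  g_1((3, 3)) = 0
  g_2((3, 3)) = 0
Stationarity residual: grad f(x) + sum_i lambda_i a_i = (0, 0)
  -> stationarity OK
Primal feasibility (all g_i <= 0): OK
Dual feasibility (all lambda_i >= 0): FAILS
Complementary slackness (lambda_i * g_i(x) = 0 for all i): OK

Verdict: the first failing condition is dual_feasibility -> dual.

dual


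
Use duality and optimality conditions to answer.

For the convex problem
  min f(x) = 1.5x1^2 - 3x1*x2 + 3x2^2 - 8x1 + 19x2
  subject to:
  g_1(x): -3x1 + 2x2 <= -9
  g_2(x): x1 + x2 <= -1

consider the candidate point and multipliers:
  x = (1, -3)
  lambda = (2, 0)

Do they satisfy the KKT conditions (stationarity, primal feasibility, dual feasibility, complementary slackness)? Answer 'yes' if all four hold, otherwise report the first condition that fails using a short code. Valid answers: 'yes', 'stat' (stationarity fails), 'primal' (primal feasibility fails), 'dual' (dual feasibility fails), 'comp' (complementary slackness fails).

Gradient of f: grad f(x) = Q x + c = (4, -2)
Constraint values g_i(x) = a_i^T x - b_i:
  g_1((1, -3)) = 0
  g_2((1, -3)) = -1
Stationarity residual: grad f(x) + sum_i lambda_i a_i = (-2, 2)
  -> stationarity FAILS
Primal feasibility (all g_i <= 0): OK
Dual feasibility (all lambda_i >= 0): OK
Complementary slackness (lambda_i * g_i(x) = 0 for all i): OK

Verdict: the first failing condition is stationarity -> stat.

stat


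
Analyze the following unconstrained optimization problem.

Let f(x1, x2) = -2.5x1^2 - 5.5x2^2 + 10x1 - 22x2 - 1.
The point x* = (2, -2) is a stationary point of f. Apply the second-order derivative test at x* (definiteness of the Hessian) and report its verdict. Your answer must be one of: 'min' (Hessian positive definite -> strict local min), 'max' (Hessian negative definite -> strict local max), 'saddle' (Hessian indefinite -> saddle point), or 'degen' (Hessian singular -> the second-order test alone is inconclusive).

Compute the Hessian H = grad^2 f:
  H = [[-5, 0], [0, -11]]
Verify stationarity: grad f(x*) = H x* + g = (0, 0).
Eigenvalues of H: -11, -5.
Both eigenvalues < 0, so H is negative definite -> x* is a strict local max.

max


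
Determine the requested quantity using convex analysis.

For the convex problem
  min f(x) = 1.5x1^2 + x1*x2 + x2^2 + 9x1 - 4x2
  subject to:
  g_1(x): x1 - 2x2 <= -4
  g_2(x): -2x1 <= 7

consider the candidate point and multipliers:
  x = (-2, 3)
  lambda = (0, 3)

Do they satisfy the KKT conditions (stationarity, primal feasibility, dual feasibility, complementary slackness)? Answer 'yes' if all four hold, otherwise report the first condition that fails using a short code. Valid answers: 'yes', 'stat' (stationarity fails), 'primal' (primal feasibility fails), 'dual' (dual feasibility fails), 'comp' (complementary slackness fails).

Gradient of f: grad f(x) = Q x + c = (6, 0)
Constraint values g_i(x) = a_i^T x - b_i:
  g_1((-2, 3)) = -4
  g_2((-2, 3)) = -3
Stationarity residual: grad f(x) + sum_i lambda_i a_i = (0, 0)
  -> stationarity OK
Primal feasibility (all g_i <= 0): OK
Dual feasibility (all lambda_i >= 0): OK
Complementary slackness (lambda_i * g_i(x) = 0 for all i): FAILS

Verdict: the first failing condition is complementary_slackness -> comp.

comp


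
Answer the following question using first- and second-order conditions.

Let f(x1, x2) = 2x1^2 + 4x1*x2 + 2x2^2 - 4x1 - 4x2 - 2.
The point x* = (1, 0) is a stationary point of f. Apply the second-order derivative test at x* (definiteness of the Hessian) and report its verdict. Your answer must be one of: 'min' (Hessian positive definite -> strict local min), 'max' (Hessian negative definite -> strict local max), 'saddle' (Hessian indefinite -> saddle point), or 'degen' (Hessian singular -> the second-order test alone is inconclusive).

Compute the Hessian H = grad^2 f:
  H = [[4, 4], [4, 4]]
Verify stationarity: grad f(x*) = H x* + g = (0, 0).
Eigenvalues of H: 0, 8.
H has a zero eigenvalue (singular; positive semidefinite but not definite), so H is neither positive definite, negative definite, nor indefinite. The second-order test alone is inconclusive -> degen.
(Indeed, f is constant along the null direction of H through x*, so x* is not a strict local extremum.)

degen


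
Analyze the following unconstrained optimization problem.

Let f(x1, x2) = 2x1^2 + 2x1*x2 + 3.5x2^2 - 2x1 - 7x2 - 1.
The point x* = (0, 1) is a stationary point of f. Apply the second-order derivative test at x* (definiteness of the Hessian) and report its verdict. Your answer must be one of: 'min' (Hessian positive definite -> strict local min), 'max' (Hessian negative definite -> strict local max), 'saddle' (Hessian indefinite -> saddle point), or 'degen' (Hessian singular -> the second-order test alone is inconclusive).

Compute the Hessian H = grad^2 f:
  H = [[4, 2], [2, 7]]
Verify stationarity: grad f(x*) = H x* + g = (0, 0).
Eigenvalues of H: 3, 8.
Both eigenvalues > 0, so H is positive definite -> x* is a strict local min.

min


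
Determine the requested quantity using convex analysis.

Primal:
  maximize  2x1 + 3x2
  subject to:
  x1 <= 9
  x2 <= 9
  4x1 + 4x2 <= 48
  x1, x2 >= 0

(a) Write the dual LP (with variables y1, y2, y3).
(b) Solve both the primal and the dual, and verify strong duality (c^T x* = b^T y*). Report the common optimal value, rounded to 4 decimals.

The standard primal-dual pair for 'max c^T x s.t. A x <= b, x >= 0' is:
  Dual:  min b^T y  s.t.  A^T y >= c,  y >= 0.

So the dual LP is:
  minimize  9y1 + 9y2 + 48y3
  subject to:
    y1 + 4y3 >= 2
    y2 + 4y3 >= 3
    y1, y2, y3 >= 0

Solving the primal: x* = (3, 9).
  primal value c^T x* = 33.
Solving the dual: y* = (0, 1, 0.5).
  dual value b^T y* = 33.
Strong duality: c^T x* = b^T y*. Confirmed.

33


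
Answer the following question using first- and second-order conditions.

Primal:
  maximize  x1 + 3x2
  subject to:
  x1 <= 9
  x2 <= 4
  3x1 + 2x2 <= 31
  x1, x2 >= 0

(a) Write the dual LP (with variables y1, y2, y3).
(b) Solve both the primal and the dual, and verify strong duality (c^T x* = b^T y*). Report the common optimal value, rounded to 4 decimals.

The standard primal-dual pair for 'max c^T x s.t. A x <= b, x >= 0' is:
  Dual:  min b^T y  s.t.  A^T y >= c,  y >= 0.

So the dual LP is:
  minimize  9y1 + 4y2 + 31y3
  subject to:
    y1 + 3y3 >= 1
    y2 + 2y3 >= 3
    y1, y2, y3 >= 0

Solving the primal: x* = (7.6667, 4).
  primal value c^T x* = 19.6667.
Solving the dual: y* = (0, 2.3333, 0.3333).
  dual value b^T y* = 19.6667.
Strong duality: c^T x* = b^T y*. Confirmed.

19.6667
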